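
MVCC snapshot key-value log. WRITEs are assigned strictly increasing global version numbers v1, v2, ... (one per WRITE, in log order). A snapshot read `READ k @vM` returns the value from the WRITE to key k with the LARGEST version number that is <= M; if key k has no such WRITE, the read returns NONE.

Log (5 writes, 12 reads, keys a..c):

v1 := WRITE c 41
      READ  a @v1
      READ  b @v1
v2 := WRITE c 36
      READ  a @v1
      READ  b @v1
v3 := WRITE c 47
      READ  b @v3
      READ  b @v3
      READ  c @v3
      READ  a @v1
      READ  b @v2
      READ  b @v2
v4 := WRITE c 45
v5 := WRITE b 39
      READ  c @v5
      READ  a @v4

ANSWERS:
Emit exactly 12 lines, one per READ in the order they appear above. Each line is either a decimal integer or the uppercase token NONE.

v1: WRITE c=41  (c history now [(1, 41)])
READ a @v1: history=[] -> no version <= 1 -> NONE
READ b @v1: history=[] -> no version <= 1 -> NONE
v2: WRITE c=36  (c history now [(1, 41), (2, 36)])
READ a @v1: history=[] -> no version <= 1 -> NONE
READ b @v1: history=[] -> no version <= 1 -> NONE
v3: WRITE c=47  (c history now [(1, 41), (2, 36), (3, 47)])
READ b @v3: history=[] -> no version <= 3 -> NONE
READ b @v3: history=[] -> no version <= 3 -> NONE
READ c @v3: history=[(1, 41), (2, 36), (3, 47)] -> pick v3 -> 47
READ a @v1: history=[] -> no version <= 1 -> NONE
READ b @v2: history=[] -> no version <= 2 -> NONE
READ b @v2: history=[] -> no version <= 2 -> NONE
v4: WRITE c=45  (c history now [(1, 41), (2, 36), (3, 47), (4, 45)])
v5: WRITE b=39  (b history now [(5, 39)])
READ c @v5: history=[(1, 41), (2, 36), (3, 47), (4, 45)] -> pick v4 -> 45
READ a @v4: history=[] -> no version <= 4 -> NONE

Answer: NONE
NONE
NONE
NONE
NONE
NONE
47
NONE
NONE
NONE
45
NONE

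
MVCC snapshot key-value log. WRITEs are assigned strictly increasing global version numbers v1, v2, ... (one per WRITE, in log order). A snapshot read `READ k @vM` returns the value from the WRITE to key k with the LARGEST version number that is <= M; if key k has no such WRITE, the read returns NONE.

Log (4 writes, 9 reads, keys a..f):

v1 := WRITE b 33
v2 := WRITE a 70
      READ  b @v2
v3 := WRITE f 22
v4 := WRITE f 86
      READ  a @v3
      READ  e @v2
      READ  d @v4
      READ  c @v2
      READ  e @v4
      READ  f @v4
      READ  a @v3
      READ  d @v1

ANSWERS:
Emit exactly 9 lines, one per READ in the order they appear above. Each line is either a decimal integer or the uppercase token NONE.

v1: WRITE b=33  (b history now [(1, 33)])
v2: WRITE a=70  (a history now [(2, 70)])
READ b @v2: history=[(1, 33)] -> pick v1 -> 33
v3: WRITE f=22  (f history now [(3, 22)])
v4: WRITE f=86  (f history now [(3, 22), (4, 86)])
READ a @v3: history=[(2, 70)] -> pick v2 -> 70
READ e @v2: history=[] -> no version <= 2 -> NONE
READ d @v4: history=[] -> no version <= 4 -> NONE
READ c @v2: history=[] -> no version <= 2 -> NONE
READ e @v4: history=[] -> no version <= 4 -> NONE
READ f @v4: history=[(3, 22), (4, 86)] -> pick v4 -> 86
READ a @v3: history=[(2, 70)] -> pick v2 -> 70
READ d @v1: history=[] -> no version <= 1 -> NONE

Answer: 33
70
NONE
NONE
NONE
NONE
86
70
NONE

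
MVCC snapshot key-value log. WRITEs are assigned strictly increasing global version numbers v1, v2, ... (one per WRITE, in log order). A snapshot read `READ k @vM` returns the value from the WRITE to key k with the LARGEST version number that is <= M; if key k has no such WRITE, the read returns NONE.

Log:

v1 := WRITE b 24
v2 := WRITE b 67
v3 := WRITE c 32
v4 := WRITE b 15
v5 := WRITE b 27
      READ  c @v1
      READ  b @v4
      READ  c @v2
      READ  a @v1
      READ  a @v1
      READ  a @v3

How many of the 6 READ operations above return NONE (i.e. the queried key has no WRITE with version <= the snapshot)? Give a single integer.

Answer: 5

Derivation:
v1: WRITE b=24  (b history now [(1, 24)])
v2: WRITE b=67  (b history now [(1, 24), (2, 67)])
v3: WRITE c=32  (c history now [(3, 32)])
v4: WRITE b=15  (b history now [(1, 24), (2, 67), (4, 15)])
v5: WRITE b=27  (b history now [(1, 24), (2, 67), (4, 15), (5, 27)])
READ c @v1: history=[(3, 32)] -> no version <= 1 -> NONE
READ b @v4: history=[(1, 24), (2, 67), (4, 15), (5, 27)] -> pick v4 -> 15
READ c @v2: history=[(3, 32)] -> no version <= 2 -> NONE
READ a @v1: history=[] -> no version <= 1 -> NONE
READ a @v1: history=[] -> no version <= 1 -> NONE
READ a @v3: history=[] -> no version <= 3 -> NONE
Read results in order: ['NONE', '15', 'NONE', 'NONE', 'NONE', 'NONE']
NONE count = 5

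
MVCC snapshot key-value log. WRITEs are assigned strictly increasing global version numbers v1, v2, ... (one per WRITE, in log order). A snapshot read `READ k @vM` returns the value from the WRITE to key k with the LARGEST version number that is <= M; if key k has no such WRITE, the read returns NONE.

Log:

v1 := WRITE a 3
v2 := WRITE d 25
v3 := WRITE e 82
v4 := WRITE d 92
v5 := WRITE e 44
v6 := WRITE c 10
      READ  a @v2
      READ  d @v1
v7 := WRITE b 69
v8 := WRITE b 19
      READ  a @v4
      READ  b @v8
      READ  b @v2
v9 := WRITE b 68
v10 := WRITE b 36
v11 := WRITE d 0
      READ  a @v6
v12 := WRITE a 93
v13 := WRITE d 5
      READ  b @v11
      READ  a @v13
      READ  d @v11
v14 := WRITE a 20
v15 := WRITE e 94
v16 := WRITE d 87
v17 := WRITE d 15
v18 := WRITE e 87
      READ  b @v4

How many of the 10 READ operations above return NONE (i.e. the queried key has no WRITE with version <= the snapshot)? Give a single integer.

Answer: 3

Derivation:
v1: WRITE a=3  (a history now [(1, 3)])
v2: WRITE d=25  (d history now [(2, 25)])
v3: WRITE e=82  (e history now [(3, 82)])
v4: WRITE d=92  (d history now [(2, 25), (4, 92)])
v5: WRITE e=44  (e history now [(3, 82), (5, 44)])
v6: WRITE c=10  (c history now [(6, 10)])
READ a @v2: history=[(1, 3)] -> pick v1 -> 3
READ d @v1: history=[(2, 25), (4, 92)] -> no version <= 1 -> NONE
v7: WRITE b=69  (b history now [(7, 69)])
v8: WRITE b=19  (b history now [(7, 69), (8, 19)])
READ a @v4: history=[(1, 3)] -> pick v1 -> 3
READ b @v8: history=[(7, 69), (8, 19)] -> pick v8 -> 19
READ b @v2: history=[(7, 69), (8, 19)] -> no version <= 2 -> NONE
v9: WRITE b=68  (b history now [(7, 69), (8, 19), (9, 68)])
v10: WRITE b=36  (b history now [(7, 69), (8, 19), (9, 68), (10, 36)])
v11: WRITE d=0  (d history now [(2, 25), (4, 92), (11, 0)])
READ a @v6: history=[(1, 3)] -> pick v1 -> 3
v12: WRITE a=93  (a history now [(1, 3), (12, 93)])
v13: WRITE d=5  (d history now [(2, 25), (4, 92), (11, 0), (13, 5)])
READ b @v11: history=[(7, 69), (8, 19), (9, 68), (10, 36)] -> pick v10 -> 36
READ a @v13: history=[(1, 3), (12, 93)] -> pick v12 -> 93
READ d @v11: history=[(2, 25), (4, 92), (11, 0), (13, 5)] -> pick v11 -> 0
v14: WRITE a=20  (a history now [(1, 3), (12, 93), (14, 20)])
v15: WRITE e=94  (e history now [(3, 82), (5, 44), (15, 94)])
v16: WRITE d=87  (d history now [(2, 25), (4, 92), (11, 0), (13, 5), (16, 87)])
v17: WRITE d=15  (d history now [(2, 25), (4, 92), (11, 0), (13, 5), (16, 87), (17, 15)])
v18: WRITE e=87  (e history now [(3, 82), (5, 44), (15, 94), (18, 87)])
READ b @v4: history=[(7, 69), (8, 19), (9, 68), (10, 36)] -> no version <= 4 -> NONE
Read results in order: ['3', 'NONE', '3', '19', 'NONE', '3', '36', '93', '0', 'NONE']
NONE count = 3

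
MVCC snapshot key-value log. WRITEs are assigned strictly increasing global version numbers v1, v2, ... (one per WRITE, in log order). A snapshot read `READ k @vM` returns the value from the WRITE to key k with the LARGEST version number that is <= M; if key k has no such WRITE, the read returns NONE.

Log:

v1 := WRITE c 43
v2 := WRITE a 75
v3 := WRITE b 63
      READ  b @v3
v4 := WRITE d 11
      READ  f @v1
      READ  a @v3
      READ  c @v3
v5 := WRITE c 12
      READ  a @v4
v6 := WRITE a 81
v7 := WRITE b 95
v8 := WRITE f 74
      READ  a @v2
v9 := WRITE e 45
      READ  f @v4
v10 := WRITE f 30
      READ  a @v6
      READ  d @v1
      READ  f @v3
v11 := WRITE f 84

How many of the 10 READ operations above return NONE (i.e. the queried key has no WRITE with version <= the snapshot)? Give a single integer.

Answer: 4

Derivation:
v1: WRITE c=43  (c history now [(1, 43)])
v2: WRITE a=75  (a history now [(2, 75)])
v3: WRITE b=63  (b history now [(3, 63)])
READ b @v3: history=[(3, 63)] -> pick v3 -> 63
v4: WRITE d=11  (d history now [(4, 11)])
READ f @v1: history=[] -> no version <= 1 -> NONE
READ a @v3: history=[(2, 75)] -> pick v2 -> 75
READ c @v3: history=[(1, 43)] -> pick v1 -> 43
v5: WRITE c=12  (c history now [(1, 43), (5, 12)])
READ a @v4: history=[(2, 75)] -> pick v2 -> 75
v6: WRITE a=81  (a history now [(2, 75), (6, 81)])
v7: WRITE b=95  (b history now [(3, 63), (7, 95)])
v8: WRITE f=74  (f history now [(8, 74)])
READ a @v2: history=[(2, 75), (6, 81)] -> pick v2 -> 75
v9: WRITE e=45  (e history now [(9, 45)])
READ f @v4: history=[(8, 74)] -> no version <= 4 -> NONE
v10: WRITE f=30  (f history now [(8, 74), (10, 30)])
READ a @v6: history=[(2, 75), (6, 81)] -> pick v6 -> 81
READ d @v1: history=[(4, 11)] -> no version <= 1 -> NONE
READ f @v3: history=[(8, 74), (10, 30)] -> no version <= 3 -> NONE
v11: WRITE f=84  (f history now [(8, 74), (10, 30), (11, 84)])
Read results in order: ['63', 'NONE', '75', '43', '75', '75', 'NONE', '81', 'NONE', 'NONE']
NONE count = 4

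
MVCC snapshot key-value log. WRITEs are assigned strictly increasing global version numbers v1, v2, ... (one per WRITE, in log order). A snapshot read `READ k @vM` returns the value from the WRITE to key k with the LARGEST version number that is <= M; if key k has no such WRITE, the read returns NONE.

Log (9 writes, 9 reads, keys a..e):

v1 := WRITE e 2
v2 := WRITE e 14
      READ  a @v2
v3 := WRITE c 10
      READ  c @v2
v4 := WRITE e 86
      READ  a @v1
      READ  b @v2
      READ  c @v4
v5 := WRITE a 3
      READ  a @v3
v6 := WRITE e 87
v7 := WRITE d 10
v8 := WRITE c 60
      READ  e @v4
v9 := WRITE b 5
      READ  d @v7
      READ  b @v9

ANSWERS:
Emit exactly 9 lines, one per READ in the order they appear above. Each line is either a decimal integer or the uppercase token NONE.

Answer: NONE
NONE
NONE
NONE
10
NONE
86
10
5

Derivation:
v1: WRITE e=2  (e history now [(1, 2)])
v2: WRITE e=14  (e history now [(1, 2), (2, 14)])
READ a @v2: history=[] -> no version <= 2 -> NONE
v3: WRITE c=10  (c history now [(3, 10)])
READ c @v2: history=[(3, 10)] -> no version <= 2 -> NONE
v4: WRITE e=86  (e history now [(1, 2), (2, 14), (4, 86)])
READ a @v1: history=[] -> no version <= 1 -> NONE
READ b @v2: history=[] -> no version <= 2 -> NONE
READ c @v4: history=[(3, 10)] -> pick v3 -> 10
v5: WRITE a=3  (a history now [(5, 3)])
READ a @v3: history=[(5, 3)] -> no version <= 3 -> NONE
v6: WRITE e=87  (e history now [(1, 2), (2, 14), (4, 86), (6, 87)])
v7: WRITE d=10  (d history now [(7, 10)])
v8: WRITE c=60  (c history now [(3, 10), (8, 60)])
READ e @v4: history=[(1, 2), (2, 14), (4, 86), (6, 87)] -> pick v4 -> 86
v9: WRITE b=5  (b history now [(9, 5)])
READ d @v7: history=[(7, 10)] -> pick v7 -> 10
READ b @v9: history=[(9, 5)] -> pick v9 -> 5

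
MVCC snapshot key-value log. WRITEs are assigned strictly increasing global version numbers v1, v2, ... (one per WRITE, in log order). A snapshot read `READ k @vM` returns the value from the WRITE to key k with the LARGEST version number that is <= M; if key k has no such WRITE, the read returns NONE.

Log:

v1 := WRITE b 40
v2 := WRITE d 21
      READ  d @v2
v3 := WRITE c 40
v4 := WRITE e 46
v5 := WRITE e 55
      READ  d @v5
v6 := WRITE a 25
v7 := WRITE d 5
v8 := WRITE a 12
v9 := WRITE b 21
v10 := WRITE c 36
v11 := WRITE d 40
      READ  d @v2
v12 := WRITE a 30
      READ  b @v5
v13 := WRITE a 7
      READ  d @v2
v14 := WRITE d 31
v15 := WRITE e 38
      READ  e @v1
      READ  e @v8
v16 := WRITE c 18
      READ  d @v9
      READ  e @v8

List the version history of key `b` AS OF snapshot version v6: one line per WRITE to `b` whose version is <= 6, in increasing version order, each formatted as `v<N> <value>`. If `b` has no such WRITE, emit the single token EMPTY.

Scan writes for key=b with version <= 6:
  v1 WRITE b 40 -> keep
  v2 WRITE d 21 -> skip
  v3 WRITE c 40 -> skip
  v4 WRITE e 46 -> skip
  v5 WRITE e 55 -> skip
  v6 WRITE a 25 -> skip
  v7 WRITE d 5 -> skip
  v8 WRITE a 12 -> skip
  v9 WRITE b 21 -> drop (> snap)
  v10 WRITE c 36 -> skip
  v11 WRITE d 40 -> skip
  v12 WRITE a 30 -> skip
  v13 WRITE a 7 -> skip
  v14 WRITE d 31 -> skip
  v15 WRITE e 38 -> skip
  v16 WRITE c 18 -> skip
Collected: [(1, 40)]

Answer: v1 40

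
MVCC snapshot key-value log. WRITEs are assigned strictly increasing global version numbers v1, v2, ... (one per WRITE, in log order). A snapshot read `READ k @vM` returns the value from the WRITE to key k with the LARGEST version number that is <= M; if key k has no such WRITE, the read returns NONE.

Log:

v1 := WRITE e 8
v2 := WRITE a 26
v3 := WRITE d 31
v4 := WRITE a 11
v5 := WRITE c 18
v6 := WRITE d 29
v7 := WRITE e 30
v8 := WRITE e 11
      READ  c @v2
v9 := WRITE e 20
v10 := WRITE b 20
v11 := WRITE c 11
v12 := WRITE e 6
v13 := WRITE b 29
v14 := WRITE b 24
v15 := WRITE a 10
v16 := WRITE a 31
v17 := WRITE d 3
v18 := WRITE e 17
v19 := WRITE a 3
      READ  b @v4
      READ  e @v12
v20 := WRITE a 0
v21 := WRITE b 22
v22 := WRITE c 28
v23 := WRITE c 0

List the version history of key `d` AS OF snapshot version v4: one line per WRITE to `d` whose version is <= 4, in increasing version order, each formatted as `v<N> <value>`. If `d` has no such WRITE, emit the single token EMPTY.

Answer: v3 31

Derivation:
Scan writes for key=d with version <= 4:
  v1 WRITE e 8 -> skip
  v2 WRITE a 26 -> skip
  v3 WRITE d 31 -> keep
  v4 WRITE a 11 -> skip
  v5 WRITE c 18 -> skip
  v6 WRITE d 29 -> drop (> snap)
  v7 WRITE e 30 -> skip
  v8 WRITE e 11 -> skip
  v9 WRITE e 20 -> skip
  v10 WRITE b 20 -> skip
  v11 WRITE c 11 -> skip
  v12 WRITE e 6 -> skip
  v13 WRITE b 29 -> skip
  v14 WRITE b 24 -> skip
  v15 WRITE a 10 -> skip
  v16 WRITE a 31 -> skip
  v17 WRITE d 3 -> drop (> snap)
  v18 WRITE e 17 -> skip
  v19 WRITE a 3 -> skip
  v20 WRITE a 0 -> skip
  v21 WRITE b 22 -> skip
  v22 WRITE c 28 -> skip
  v23 WRITE c 0 -> skip
Collected: [(3, 31)]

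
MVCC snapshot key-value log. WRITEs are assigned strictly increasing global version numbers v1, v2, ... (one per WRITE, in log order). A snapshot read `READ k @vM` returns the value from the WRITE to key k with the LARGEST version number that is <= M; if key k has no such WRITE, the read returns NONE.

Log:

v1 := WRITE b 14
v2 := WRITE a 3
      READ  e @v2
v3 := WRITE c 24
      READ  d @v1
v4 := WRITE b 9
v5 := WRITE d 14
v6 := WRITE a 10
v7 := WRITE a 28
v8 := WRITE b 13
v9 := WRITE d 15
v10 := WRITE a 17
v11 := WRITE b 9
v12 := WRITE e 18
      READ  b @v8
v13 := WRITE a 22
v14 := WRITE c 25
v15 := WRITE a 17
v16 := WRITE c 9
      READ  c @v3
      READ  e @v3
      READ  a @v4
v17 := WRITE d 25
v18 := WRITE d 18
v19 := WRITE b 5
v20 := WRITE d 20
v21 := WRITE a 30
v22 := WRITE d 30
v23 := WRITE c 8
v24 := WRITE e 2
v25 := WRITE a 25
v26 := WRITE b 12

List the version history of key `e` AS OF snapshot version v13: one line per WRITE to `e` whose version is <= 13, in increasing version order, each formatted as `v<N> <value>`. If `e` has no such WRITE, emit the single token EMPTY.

Answer: v12 18

Derivation:
Scan writes for key=e with version <= 13:
  v1 WRITE b 14 -> skip
  v2 WRITE a 3 -> skip
  v3 WRITE c 24 -> skip
  v4 WRITE b 9 -> skip
  v5 WRITE d 14 -> skip
  v6 WRITE a 10 -> skip
  v7 WRITE a 28 -> skip
  v8 WRITE b 13 -> skip
  v9 WRITE d 15 -> skip
  v10 WRITE a 17 -> skip
  v11 WRITE b 9 -> skip
  v12 WRITE e 18 -> keep
  v13 WRITE a 22 -> skip
  v14 WRITE c 25 -> skip
  v15 WRITE a 17 -> skip
  v16 WRITE c 9 -> skip
  v17 WRITE d 25 -> skip
  v18 WRITE d 18 -> skip
  v19 WRITE b 5 -> skip
  v20 WRITE d 20 -> skip
  v21 WRITE a 30 -> skip
  v22 WRITE d 30 -> skip
  v23 WRITE c 8 -> skip
  v24 WRITE e 2 -> drop (> snap)
  v25 WRITE a 25 -> skip
  v26 WRITE b 12 -> skip
Collected: [(12, 18)]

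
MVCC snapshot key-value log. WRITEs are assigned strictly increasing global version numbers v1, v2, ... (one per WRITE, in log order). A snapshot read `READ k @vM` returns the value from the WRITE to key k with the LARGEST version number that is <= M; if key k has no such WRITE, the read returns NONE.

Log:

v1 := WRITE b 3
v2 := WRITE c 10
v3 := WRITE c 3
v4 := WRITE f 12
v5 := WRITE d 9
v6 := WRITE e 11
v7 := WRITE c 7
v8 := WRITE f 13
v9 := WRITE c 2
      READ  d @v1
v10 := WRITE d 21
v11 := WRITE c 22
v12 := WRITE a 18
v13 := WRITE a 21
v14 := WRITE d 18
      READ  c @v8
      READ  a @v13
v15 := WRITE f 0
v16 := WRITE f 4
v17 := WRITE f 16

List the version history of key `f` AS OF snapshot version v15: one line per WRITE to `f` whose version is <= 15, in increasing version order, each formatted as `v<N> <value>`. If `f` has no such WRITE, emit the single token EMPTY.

Scan writes for key=f with version <= 15:
  v1 WRITE b 3 -> skip
  v2 WRITE c 10 -> skip
  v3 WRITE c 3 -> skip
  v4 WRITE f 12 -> keep
  v5 WRITE d 9 -> skip
  v6 WRITE e 11 -> skip
  v7 WRITE c 7 -> skip
  v8 WRITE f 13 -> keep
  v9 WRITE c 2 -> skip
  v10 WRITE d 21 -> skip
  v11 WRITE c 22 -> skip
  v12 WRITE a 18 -> skip
  v13 WRITE a 21 -> skip
  v14 WRITE d 18 -> skip
  v15 WRITE f 0 -> keep
  v16 WRITE f 4 -> drop (> snap)
  v17 WRITE f 16 -> drop (> snap)
Collected: [(4, 12), (8, 13), (15, 0)]

Answer: v4 12
v8 13
v15 0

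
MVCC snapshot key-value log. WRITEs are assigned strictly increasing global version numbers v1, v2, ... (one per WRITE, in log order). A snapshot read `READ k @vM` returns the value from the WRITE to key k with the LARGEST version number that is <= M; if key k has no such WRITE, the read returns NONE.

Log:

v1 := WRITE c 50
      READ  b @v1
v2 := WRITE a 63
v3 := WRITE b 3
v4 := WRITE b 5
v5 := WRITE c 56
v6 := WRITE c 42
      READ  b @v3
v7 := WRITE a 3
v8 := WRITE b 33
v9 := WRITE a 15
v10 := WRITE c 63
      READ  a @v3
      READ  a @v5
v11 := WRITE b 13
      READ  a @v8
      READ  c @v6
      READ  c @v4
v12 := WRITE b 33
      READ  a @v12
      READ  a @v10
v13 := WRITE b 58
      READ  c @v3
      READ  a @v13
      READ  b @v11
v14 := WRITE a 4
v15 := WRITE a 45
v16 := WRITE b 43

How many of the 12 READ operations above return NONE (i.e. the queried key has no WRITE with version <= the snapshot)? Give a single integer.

Answer: 1

Derivation:
v1: WRITE c=50  (c history now [(1, 50)])
READ b @v1: history=[] -> no version <= 1 -> NONE
v2: WRITE a=63  (a history now [(2, 63)])
v3: WRITE b=3  (b history now [(3, 3)])
v4: WRITE b=5  (b history now [(3, 3), (4, 5)])
v5: WRITE c=56  (c history now [(1, 50), (5, 56)])
v6: WRITE c=42  (c history now [(1, 50), (5, 56), (6, 42)])
READ b @v3: history=[(3, 3), (4, 5)] -> pick v3 -> 3
v7: WRITE a=3  (a history now [(2, 63), (7, 3)])
v8: WRITE b=33  (b history now [(3, 3), (4, 5), (8, 33)])
v9: WRITE a=15  (a history now [(2, 63), (7, 3), (9, 15)])
v10: WRITE c=63  (c history now [(1, 50), (5, 56), (6, 42), (10, 63)])
READ a @v3: history=[(2, 63), (7, 3), (9, 15)] -> pick v2 -> 63
READ a @v5: history=[(2, 63), (7, 3), (9, 15)] -> pick v2 -> 63
v11: WRITE b=13  (b history now [(3, 3), (4, 5), (8, 33), (11, 13)])
READ a @v8: history=[(2, 63), (7, 3), (9, 15)] -> pick v7 -> 3
READ c @v6: history=[(1, 50), (5, 56), (6, 42), (10, 63)] -> pick v6 -> 42
READ c @v4: history=[(1, 50), (5, 56), (6, 42), (10, 63)] -> pick v1 -> 50
v12: WRITE b=33  (b history now [(3, 3), (4, 5), (8, 33), (11, 13), (12, 33)])
READ a @v12: history=[(2, 63), (7, 3), (9, 15)] -> pick v9 -> 15
READ a @v10: history=[(2, 63), (7, 3), (9, 15)] -> pick v9 -> 15
v13: WRITE b=58  (b history now [(3, 3), (4, 5), (8, 33), (11, 13), (12, 33), (13, 58)])
READ c @v3: history=[(1, 50), (5, 56), (6, 42), (10, 63)] -> pick v1 -> 50
READ a @v13: history=[(2, 63), (7, 3), (9, 15)] -> pick v9 -> 15
READ b @v11: history=[(3, 3), (4, 5), (8, 33), (11, 13), (12, 33), (13, 58)] -> pick v11 -> 13
v14: WRITE a=4  (a history now [(2, 63), (7, 3), (9, 15), (14, 4)])
v15: WRITE a=45  (a history now [(2, 63), (7, 3), (9, 15), (14, 4), (15, 45)])
v16: WRITE b=43  (b history now [(3, 3), (4, 5), (8, 33), (11, 13), (12, 33), (13, 58), (16, 43)])
Read results in order: ['NONE', '3', '63', '63', '3', '42', '50', '15', '15', '50', '15', '13']
NONE count = 1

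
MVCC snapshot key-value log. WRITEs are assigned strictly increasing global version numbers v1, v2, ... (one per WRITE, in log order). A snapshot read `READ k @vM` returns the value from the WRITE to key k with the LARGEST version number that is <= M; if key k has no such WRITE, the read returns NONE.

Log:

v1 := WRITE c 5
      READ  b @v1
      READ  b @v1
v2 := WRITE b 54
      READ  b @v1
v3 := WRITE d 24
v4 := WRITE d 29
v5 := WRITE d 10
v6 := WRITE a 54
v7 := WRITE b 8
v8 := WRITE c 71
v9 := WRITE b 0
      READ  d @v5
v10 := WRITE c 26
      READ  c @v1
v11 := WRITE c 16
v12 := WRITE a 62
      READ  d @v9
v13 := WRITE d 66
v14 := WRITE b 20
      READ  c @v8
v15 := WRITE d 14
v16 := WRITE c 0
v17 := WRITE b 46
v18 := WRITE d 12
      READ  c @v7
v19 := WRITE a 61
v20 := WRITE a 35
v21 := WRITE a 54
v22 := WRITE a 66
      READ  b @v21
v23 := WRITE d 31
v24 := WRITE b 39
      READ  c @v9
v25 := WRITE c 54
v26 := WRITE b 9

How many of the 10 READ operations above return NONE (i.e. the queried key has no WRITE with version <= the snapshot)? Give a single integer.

v1: WRITE c=5  (c history now [(1, 5)])
READ b @v1: history=[] -> no version <= 1 -> NONE
READ b @v1: history=[] -> no version <= 1 -> NONE
v2: WRITE b=54  (b history now [(2, 54)])
READ b @v1: history=[(2, 54)] -> no version <= 1 -> NONE
v3: WRITE d=24  (d history now [(3, 24)])
v4: WRITE d=29  (d history now [(3, 24), (4, 29)])
v5: WRITE d=10  (d history now [(3, 24), (4, 29), (5, 10)])
v6: WRITE a=54  (a history now [(6, 54)])
v7: WRITE b=8  (b history now [(2, 54), (7, 8)])
v8: WRITE c=71  (c history now [(1, 5), (8, 71)])
v9: WRITE b=0  (b history now [(2, 54), (7, 8), (9, 0)])
READ d @v5: history=[(3, 24), (4, 29), (5, 10)] -> pick v5 -> 10
v10: WRITE c=26  (c history now [(1, 5), (8, 71), (10, 26)])
READ c @v1: history=[(1, 5), (8, 71), (10, 26)] -> pick v1 -> 5
v11: WRITE c=16  (c history now [(1, 5), (8, 71), (10, 26), (11, 16)])
v12: WRITE a=62  (a history now [(6, 54), (12, 62)])
READ d @v9: history=[(3, 24), (4, 29), (5, 10)] -> pick v5 -> 10
v13: WRITE d=66  (d history now [(3, 24), (4, 29), (5, 10), (13, 66)])
v14: WRITE b=20  (b history now [(2, 54), (7, 8), (9, 0), (14, 20)])
READ c @v8: history=[(1, 5), (8, 71), (10, 26), (11, 16)] -> pick v8 -> 71
v15: WRITE d=14  (d history now [(3, 24), (4, 29), (5, 10), (13, 66), (15, 14)])
v16: WRITE c=0  (c history now [(1, 5), (8, 71), (10, 26), (11, 16), (16, 0)])
v17: WRITE b=46  (b history now [(2, 54), (7, 8), (9, 0), (14, 20), (17, 46)])
v18: WRITE d=12  (d history now [(3, 24), (4, 29), (5, 10), (13, 66), (15, 14), (18, 12)])
READ c @v7: history=[(1, 5), (8, 71), (10, 26), (11, 16), (16, 0)] -> pick v1 -> 5
v19: WRITE a=61  (a history now [(6, 54), (12, 62), (19, 61)])
v20: WRITE a=35  (a history now [(6, 54), (12, 62), (19, 61), (20, 35)])
v21: WRITE a=54  (a history now [(6, 54), (12, 62), (19, 61), (20, 35), (21, 54)])
v22: WRITE a=66  (a history now [(6, 54), (12, 62), (19, 61), (20, 35), (21, 54), (22, 66)])
READ b @v21: history=[(2, 54), (7, 8), (9, 0), (14, 20), (17, 46)] -> pick v17 -> 46
v23: WRITE d=31  (d history now [(3, 24), (4, 29), (5, 10), (13, 66), (15, 14), (18, 12), (23, 31)])
v24: WRITE b=39  (b history now [(2, 54), (7, 8), (9, 0), (14, 20), (17, 46), (24, 39)])
READ c @v9: history=[(1, 5), (8, 71), (10, 26), (11, 16), (16, 0)] -> pick v8 -> 71
v25: WRITE c=54  (c history now [(1, 5), (8, 71), (10, 26), (11, 16), (16, 0), (25, 54)])
v26: WRITE b=9  (b history now [(2, 54), (7, 8), (9, 0), (14, 20), (17, 46), (24, 39), (26, 9)])
Read results in order: ['NONE', 'NONE', 'NONE', '10', '5', '10', '71', '5', '46', '71']
NONE count = 3

Answer: 3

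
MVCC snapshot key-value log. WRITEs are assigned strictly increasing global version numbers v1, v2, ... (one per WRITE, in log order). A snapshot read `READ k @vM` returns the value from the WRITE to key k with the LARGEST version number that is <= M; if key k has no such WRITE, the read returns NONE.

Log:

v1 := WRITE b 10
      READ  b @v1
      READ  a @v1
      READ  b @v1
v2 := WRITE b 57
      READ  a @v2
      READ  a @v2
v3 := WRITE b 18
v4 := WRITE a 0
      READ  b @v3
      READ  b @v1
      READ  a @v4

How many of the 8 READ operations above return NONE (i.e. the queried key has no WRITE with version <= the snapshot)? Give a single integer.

v1: WRITE b=10  (b history now [(1, 10)])
READ b @v1: history=[(1, 10)] -> pick v1 -> 10
READ a @v1: history=[] -> no version <= 1 -> NONE
READ b @v1: history=[(1, 10)] -> pick v1 -> 10
v2: WRITE b=57  (b history now [(1, 10), (2, 57)])
READ a @v2: history=[] -> no version <= 2 -> NONE
READ a @v2: history=[] -> no version <= 2 -> NONE
v3: WRITE b=18  (b history now [(1, 10), (2, 57), (3, 18)])
v4: WRITE a=0  (a history now [(4, 0)])
READ b @v3: history=[(1, 10), (2, 57), (3, 18)] -> pick v3 -> 18
READ b @v1: history=[(1, 10), (2, 57), (3, 18)] -> pick v1 -> 10
READ a @v4: history=[(4, 0)] -> pick v4 -> 0
Read results in order: ['10', 'NONE', '10', 'NONE', 'NONE', '18', '10', '0']
NONE count = 3

Answer: 3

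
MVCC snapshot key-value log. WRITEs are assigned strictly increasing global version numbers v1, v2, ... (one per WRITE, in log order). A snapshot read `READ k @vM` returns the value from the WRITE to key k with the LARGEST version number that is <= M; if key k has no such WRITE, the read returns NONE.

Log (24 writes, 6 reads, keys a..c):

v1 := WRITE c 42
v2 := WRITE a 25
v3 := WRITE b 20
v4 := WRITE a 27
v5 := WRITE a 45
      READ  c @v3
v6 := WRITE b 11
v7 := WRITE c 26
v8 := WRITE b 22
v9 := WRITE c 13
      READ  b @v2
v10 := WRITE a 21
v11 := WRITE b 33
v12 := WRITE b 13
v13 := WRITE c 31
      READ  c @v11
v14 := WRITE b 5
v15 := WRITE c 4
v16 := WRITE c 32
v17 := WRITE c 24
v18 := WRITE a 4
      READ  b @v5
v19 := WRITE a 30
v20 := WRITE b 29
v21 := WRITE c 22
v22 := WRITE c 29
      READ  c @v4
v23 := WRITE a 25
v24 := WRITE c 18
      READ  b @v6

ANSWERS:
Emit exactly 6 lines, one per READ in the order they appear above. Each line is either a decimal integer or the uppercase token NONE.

v1: WRITE c=42  (c history now [(1, 42)])
v2: WRITE a=25  (a history now [(2, 25)])
v3: WRITE b=20  (b history now [(3, 20)])
v4: WRITE a=27  (a history now [(2, 25), (4, 27)])
v5: WRITE a=45  (a history now [(2, 25), (4, 27), (5, 45)])
READ c @v3: history=[(1, 42)] -> pick v1 -> 42
v6: WRITE b=11  (b history now [(3, 20), (6, 11)])
v7: WRITE c=26  (c history now [(1, 42), (7, 26)])
v8: WRITE b=22  (b history now [(3, 20), (6, 11), (8, 22)])
v9: WRITE c=13  (c history now [(1, 42), (7, 26), (9, 13)])
READ b @v2: history=[(3, 20), (6, 11), (8, 22)] -> no version <= 2 -> NONE
v10: WRITE a=21  (a history now [(2, 25), (4, 27), (5, 45), (10, 21)])
v11: WRITE b=33  (b history now [(3, 20), (6, 11), (8, 22), (11, 33)])
v12: WRITE b=13  (b history now [(3, 20), (6, 11), (8, 22), (11, 33), (12, 13)])
v13: WRITE c=31  (c history now [(1, 42), (7, 26), (9, 13), (13, 31)])
READ c @v11: history=[(1, 42), (7, 26), (9, 13), (13, 31)] -> pick v9 -> 13
v14: WRITE b=5  (b history now [(3, 20), (6, 11), (8, 22), (11, 33), (12, 13), (14, 5)])
v15: WRITE c=4  (c history now [(1, 42), (7, 26), (9, 13), (13, 31), (15, 4)])
v16: WRITE c=32  (c history now [(1, 42), (7, 26), (9, 13), (13, 31), (15, 4), (16, 32)])
v17: WRITE c=24  (c history now [(1, 42), (7, 26), (9, 13), (13, 31), (15, 4), (16, 32), (17, 24)])
v18: WRITE a=4  (a history now [(2, 25), (4, 27), (5, 45), (10, 21), (18, 4)])
READ b @v5: history=[(3, 20), (6, 11), (8, 22), (11, 33), (12, 13), (14, 5)] -> pick v3 -> 20
v19: WRITE a=30  (a history now [(2, 25), (4, 27), (5, 45), (10, 21), (18, 4), (19, 30)])
v20: WRITE b=29  (b history now [(3, 20), (6, 11), (8, 22), (11, 33), (12, 13), (14, 5), (20, 29)])
v21: WRITE c=22  (c history now [(1, 42), (7, 26), (9, 13), (13, 31), (15, 4), (16, 32), (17, 24), (21, 22)])
v22: WRITE c=29  (c history now [(1, 42), (7, 26), (9, 13), (13, 31), (15, 4), (16, 32), (17, 24), (21, 22), (22, 29)])
READ c @v4: history=[(1, 42), (7, 26), (9, 13), (13, 31), (15, 4), (16, 32), (17, 24), (21, 22), (22, 29)] -> pick v1 -> 42
v23: WRITE a=25  (a history now [(2, 25), (4, 27), (5, 45), (10, 21), (18, 4), (19, 30), (23, 25)])
v24: WRITE c=18  (c history now [(1, 42), (7, 26), (9, 13), (13, 31), (15, 4), (16, 32), (17, 24), (21, 22), (22, 29), (24, 18)])
READ b @v6: history=[(3, 20), (6, 11), (8, 22), (11, 33), (12, 13), (14, 5), (20, 29)] -> pick v6 -> 11

Answer: 42
NONE
13
20
42
11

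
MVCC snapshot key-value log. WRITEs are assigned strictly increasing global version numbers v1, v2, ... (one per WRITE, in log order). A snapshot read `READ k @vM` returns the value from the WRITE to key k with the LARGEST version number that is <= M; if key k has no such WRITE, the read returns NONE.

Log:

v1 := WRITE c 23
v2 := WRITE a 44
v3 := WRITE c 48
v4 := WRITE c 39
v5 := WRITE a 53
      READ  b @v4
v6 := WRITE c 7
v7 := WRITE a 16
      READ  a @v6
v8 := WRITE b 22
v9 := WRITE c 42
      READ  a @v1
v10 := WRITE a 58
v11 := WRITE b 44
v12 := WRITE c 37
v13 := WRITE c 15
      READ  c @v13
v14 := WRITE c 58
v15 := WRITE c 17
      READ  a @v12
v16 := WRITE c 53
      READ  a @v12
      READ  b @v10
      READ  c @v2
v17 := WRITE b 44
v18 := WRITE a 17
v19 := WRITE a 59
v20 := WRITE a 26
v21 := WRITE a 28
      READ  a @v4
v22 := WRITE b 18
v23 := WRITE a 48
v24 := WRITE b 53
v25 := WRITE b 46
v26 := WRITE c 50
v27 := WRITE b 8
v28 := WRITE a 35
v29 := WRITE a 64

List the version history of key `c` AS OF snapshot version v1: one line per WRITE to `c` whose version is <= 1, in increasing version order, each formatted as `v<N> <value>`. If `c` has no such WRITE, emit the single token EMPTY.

Scan writes for key=c with version <= 1:
  v1 WRITE c 23 -> keep
  v2 WRITE a 44 -> skip
  v3 WRITE c 48 -> drop (> snap)
  v4 WRITE c 39 -> drop (> snap)
  v5 WRITE a 53 -> skip
  v6 WRITE c 7 -> drop (> snap)
  v7 WRITE a 16 -> skip
  v8 WRITE b 22 -> skip
  v9 WRITE c 42 -> drop (> snap)
  v10 WRITE a 58 -> skip
  v11 WRITE b 44 -> skip
  v12 WRITE c 37 -> drop (> snap)
  v13 WRITE c 15 -> drop (> snap)
  v14 WRITE c 58 -> drop (> snap)
  v15 WRITE c 17 -> drop (> snap)
  v16 WRITE c 53 -> drop (> snap)
  v17 WRITE b 44 -> skip
  v18 WRITE a 17 -> skip
  v19 WRITE a 59 -> skip
  v20 WRITE a 26 -> skip
  v21 WRITE a 28 -> skip
  v22 WRITE b 18 -> skip
  v23 WRITE a 48 -> skip
  v24 WRITE b 53 -> skip
  v25 WRITE b 46 -> skip
  v26 WRITE c 50 -> drop (> snap)
  v27 WRITE b 8 -> skip
  v28 WRITE a 35 -> skip
  v29 WRITE a 64 -> skip
Collected: [(1, 23)]

Answer: v1 23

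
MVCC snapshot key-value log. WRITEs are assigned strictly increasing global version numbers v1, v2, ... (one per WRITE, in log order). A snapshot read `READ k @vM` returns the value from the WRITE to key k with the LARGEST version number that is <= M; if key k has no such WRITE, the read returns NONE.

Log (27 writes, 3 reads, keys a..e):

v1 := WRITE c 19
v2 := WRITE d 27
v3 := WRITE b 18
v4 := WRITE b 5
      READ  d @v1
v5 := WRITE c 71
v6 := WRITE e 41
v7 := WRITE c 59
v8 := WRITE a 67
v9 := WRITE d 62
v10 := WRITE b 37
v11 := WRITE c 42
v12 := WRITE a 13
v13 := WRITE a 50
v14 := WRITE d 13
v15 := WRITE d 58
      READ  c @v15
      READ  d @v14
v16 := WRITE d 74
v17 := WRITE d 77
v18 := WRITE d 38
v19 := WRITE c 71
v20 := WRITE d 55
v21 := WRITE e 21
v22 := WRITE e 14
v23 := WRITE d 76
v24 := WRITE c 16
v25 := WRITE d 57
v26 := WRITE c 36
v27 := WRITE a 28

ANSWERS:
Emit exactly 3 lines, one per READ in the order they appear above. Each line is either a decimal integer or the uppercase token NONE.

Answer: NONE
42
13

Derivation:
v1: WRITE c=19  (c history now [(1, 19)])
v2: WRITE d=27  (d history now [(2, 27)])
v3: WRITE b=18  (b history now [(3, 18)])
v4: WRITE b=5  (b history now [(3, 18), (4, 5)])
READ d @v1: history=[(2, 27)] -> no version <= 1 -> NONE
v5: WRITE c=71  (c history now [(1, 19), (5, 71)])
v6: WRITE e=41  (e history now [(6, 41)])
v7: WRITE c=59  (c history now [(1, 19), (5, 71), (7, 59)])
v8: WRITE a=67  (a history now [(8, 67)])
v9: WRITE d=62  (d history now [(2, 27), (9, 62)])
v10: WRITE b=37  (b history now [(3, 18), (4, 5), (10, 37)])
v11: WRITE c=42  (c history now [(1, 19), (5, 71), (7, 59), (11, 42)])
v12: WRITE a=13  (a history now [(8, 67), (12, 13)])
v13: WRITE a=50  (a history now [(8, 67), (12, 13), (13, 50)])
v14: WRITE d=13  (d history now [(2, 27), (9, 62), (14, 13)])
v15: WRITE d=58  (d history now [(2, 27), (9, 62), (14, 13), (15, 58)])
READ c @v15: history=[(1, 19), (5, 71), (7, 59), (11, 42)] -> pick v11 -> 42
READ d @v14: history=[(2, 27), (9, 62), (14, 13), (15, 58)] -> pick v14 -> 13
v16: WRITE d=74  (d history now [(2, 27), (9, 62), (14, 13), (15, 58), (16, 74)])
v17: WRITE d=77  (d history now [(2, 27), (9, 62), (14, 13), (15, 58), (16, 74), (17, 77)])
v18: WRITE d=38  (d history now [(2, 27), (9, 62), (14, 13), (15, 58), (16, 74), (17, 77), (18, 38)])
v19: WRITE c=71  (c history now [(1, 19), (5, 71), (7, 59), (11, 42), (19, 71)])
v20: WRITE d=55  (d history now [(2, 27), (9, 62), (14, 13), (15, 58), (16, 74), (17, 77), (18, 38), (20, 55)])
v21: WRITE e=21  (e history now [(6, 41), (21, 21)])
v22: WRITE e=14  (e history now [(6, 41), (21, 21), (22, 14)])
v23: WRITE d=76  (d history now [(2, 27), (9, 62), (14, 13), (15, 58), (16, 74), (17, 77), (18, 38), (20, 55), (23, 76)])
v24: WRITE c=16  (c history now [(1, 19), (5, 71), (7, 59), (11, 42), (19, 71), (24, 16)])
v25: WRITE d=57  (d history now [(2, 27), (9, 62), (14, 13), (15, 58), (16, 74), (17, 77), (18, 38), (20, 55), (23, 76), (25, 57)])
v26: WRITE c=36  (c history now [(1, 19), (5, 71), (7, 59), (11, 42), (19, 71), (24, 16), (26, 36)])
v27: WRITE a=28  (a history now [(8, 67), (12, 13), (13, 50), (27, 28)])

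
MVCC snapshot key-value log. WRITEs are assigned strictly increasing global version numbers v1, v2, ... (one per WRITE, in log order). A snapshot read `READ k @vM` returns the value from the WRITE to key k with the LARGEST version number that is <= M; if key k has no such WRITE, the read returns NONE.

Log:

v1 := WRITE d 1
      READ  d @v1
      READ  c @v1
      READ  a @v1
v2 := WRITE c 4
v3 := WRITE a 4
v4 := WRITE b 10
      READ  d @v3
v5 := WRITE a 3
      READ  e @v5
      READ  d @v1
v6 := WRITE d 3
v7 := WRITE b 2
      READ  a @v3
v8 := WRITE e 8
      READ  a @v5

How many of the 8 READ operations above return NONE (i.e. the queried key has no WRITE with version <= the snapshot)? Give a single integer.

Answer: 3

Derivation:
v1: WRITE d=1  (d history now [(1, 1)])
READ d @v1: history=[(1, 1)] -> pick v1 -> 1
READ c @v1: history=[] -> no version <= 1 -> NONE
READ a @v1: history=[] -> no version <= 1 -> NONE
v2: WRITE c=4  (c history now [(2, 4)])
v3: WRITE a=4  (a history now [(3, 4)])
v4: WRITE b=10  (b history now [(4, 10)])
READ d @v3: history=[(1, 1)] -> pick v1 -> 1
v5: WRITE a=3  (a history now [(3, 4), (5, 3)])
READ e @v5: history=[] -> no version <= 5 -> NONE
READ d @v1: history=[(1, 1)] -> pick v1 -> 1
v6: WRITE d=3  (d history now [(1, 1), (6, 3)])
v7: WRITE b=2  (b history now [(4, 10), (7, 2)])
READ a @v3: history=[(3, 4), (5, 3)] -> pick v3 -> 4
v8: WRITE e=8  (e history now [(8, 8)])
READ a @v5: history=[(3, 4), (5, 3)] -> pick v5 -> 3
Read results in order: ['1', 'NONE', 'NONE', '1', 'NONE', '1', '4', '3']
NONE count = 3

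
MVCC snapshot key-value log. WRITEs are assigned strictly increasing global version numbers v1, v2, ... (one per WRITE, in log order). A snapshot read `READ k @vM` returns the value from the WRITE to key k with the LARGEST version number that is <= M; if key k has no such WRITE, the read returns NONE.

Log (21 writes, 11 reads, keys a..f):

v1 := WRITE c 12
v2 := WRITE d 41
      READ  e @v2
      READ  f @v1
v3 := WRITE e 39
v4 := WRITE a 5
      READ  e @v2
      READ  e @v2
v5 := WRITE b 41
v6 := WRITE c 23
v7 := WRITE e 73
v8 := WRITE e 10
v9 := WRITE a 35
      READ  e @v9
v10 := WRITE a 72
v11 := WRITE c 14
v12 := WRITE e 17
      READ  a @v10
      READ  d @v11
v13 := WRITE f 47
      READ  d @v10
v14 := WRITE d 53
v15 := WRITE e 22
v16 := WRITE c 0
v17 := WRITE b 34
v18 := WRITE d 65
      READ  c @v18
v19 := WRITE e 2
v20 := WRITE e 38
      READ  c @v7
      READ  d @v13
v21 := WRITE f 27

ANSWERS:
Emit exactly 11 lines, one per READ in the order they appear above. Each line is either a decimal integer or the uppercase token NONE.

Answer: NONE
NONE
NONE
NONE
10
72
41
41
0
23
41

Derivation:
v1: WRITE c=12  (c history now [(1, 12)])
v2: WRITE d=41  (d history now [(2, 41)])
READ e @v2: history=[] -> no version <= 2 -> NONE
READ f @v1: history=[] -> no version <= 1 -> NONE
v3: WRITE e=39  (e history now [(3, 39)])
v4: WRITE a=5  (a history now [(4, 5)])
READ e @v2: history=[(3, 39)] -> no version <= 2 -> NONE
READ e @v2: history=[(3, 39)] -> no version <= 2 -> NONE
v5: WRITE b=41  (b history now [(5, 41)])
v6: WRITE c=23  (c history now [(1, 12), (6, 23)])
v7: WRITE e=73  (e history now [(3, 39), (7, 73)])
v8: WRITE e=10  (e history now [(3, 39), (7, 73), (8, 10)])
v9: WRITE a=35  (a history now [(4, 5), (9, 35)])
READ e @v9: history=[(3, 39), (7, 73), (8, 10)] -> pick v8 -> 10
v10: WRITE a=72  (a history now [(4, 5), (9, 35), (10, 72)])
v11: WRITE c=14  (c history now [(1, 12), (6, 23), (11, 14)])
v12: WRITE e=17  (e history now [(3, 39), (7, 73), (8, 10), (12, 17)])
READ a @v10: history=[(4, 5), (9, 35), (10, 72)] -> pick v10 -> 72
READ d @v11: history=[(2, 41)] -> pick v2 -> 41
v13: WRITE f=47  (f history now [(13, 47)])
READ d @v10: history=[(2, 41)] -> pick v2 -> 41
v14: WRITE d=53  (d history now [(2, 41), (14, 53)])
v15: WRITE e=22  (e history now [(3, 39), (7, 73), (8, 10), (12, 17), (15, 22)])
v16: WRITE c=0  (c history now [(1, 12), (6, 23), (11, 14), (16, 0)])
v17: WRITE b=34  (b history now [(5, 41), (17, 34)])
v18: WRITE d=65  (d history now [(2, 41), (14, 53), (18, 65)])
READ c @v18: history=[(1, 12), (6, 23), (11, 14), (16, 0)] -> pick v16 -> 0
v19: WRITE e=2  (e history now [(3, 39), (7, 73), (8, 10), (12, 17), (15, 22), (19, 2)])
v20: WRITE e=38  (e history now [(3, 39), (7, 73), (8, 10), (12, 17), (15, 22), (19, 2), (20, 38)])
READ c @v7: history=[(1, 12), (6, 23), (11, 14), (16, 0)] -> pick v6 -> 23
READ d @v13: history=[(2, 41), (14, 53), (18, 65)] -> pick v2 -> 41
v21: WRITE f=27  (f history now [(13, 47), (21, 27)])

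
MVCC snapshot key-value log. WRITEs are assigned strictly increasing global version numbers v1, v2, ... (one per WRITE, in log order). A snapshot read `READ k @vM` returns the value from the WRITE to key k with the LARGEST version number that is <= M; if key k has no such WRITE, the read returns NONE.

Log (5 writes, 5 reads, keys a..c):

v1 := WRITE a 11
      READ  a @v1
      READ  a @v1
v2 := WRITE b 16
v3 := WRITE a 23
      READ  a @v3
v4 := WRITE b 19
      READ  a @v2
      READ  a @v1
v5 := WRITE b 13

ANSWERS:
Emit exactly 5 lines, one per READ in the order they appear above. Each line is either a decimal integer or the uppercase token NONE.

v1: WRITE a=11  (a history now [(1, 11)])
READ a @v1: history=[(1, 11)] -> pick v1 -> 11
READ a @v1: history=[(1, 11)] -> pick v1 -> 11
v2: WRITE b=16  (b history now [(2, 16)])
v3: WRITE a=23  (a history now [(1, 11), (3, 23)])
READ a @v3: history=[(1, 11), (3, 23)] -> pick v3 -> 23
v4: WRITE b=19  (b history now [(2, 16), (4, 19)])
READ a @v2: history=[(1, 11), (3, 23)] -> pick v1 -> 11
READ a @v1: history=[(1, 11), (3, 23)] -> pick v1 -> 11
v5: WRITE b=13  (b history now [(2, 16), (4, 19), (5, 13)])

Answer: 11
11
23
11
11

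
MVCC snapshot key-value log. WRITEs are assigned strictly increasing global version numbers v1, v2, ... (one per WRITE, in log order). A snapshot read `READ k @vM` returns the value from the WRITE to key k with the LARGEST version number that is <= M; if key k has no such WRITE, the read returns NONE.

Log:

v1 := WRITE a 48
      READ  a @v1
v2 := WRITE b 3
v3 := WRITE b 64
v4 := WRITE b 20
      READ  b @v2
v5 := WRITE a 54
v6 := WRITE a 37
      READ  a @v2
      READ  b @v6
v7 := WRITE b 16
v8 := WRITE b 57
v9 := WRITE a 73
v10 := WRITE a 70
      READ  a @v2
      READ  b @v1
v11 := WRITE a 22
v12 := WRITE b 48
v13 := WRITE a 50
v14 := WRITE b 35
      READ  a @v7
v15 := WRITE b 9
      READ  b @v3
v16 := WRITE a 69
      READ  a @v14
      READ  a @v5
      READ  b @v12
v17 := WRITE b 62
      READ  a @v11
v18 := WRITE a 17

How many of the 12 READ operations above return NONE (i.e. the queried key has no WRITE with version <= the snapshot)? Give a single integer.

Answer: 1

Derivation:
v1: WRITE a=48  (a history now [(1, 48)])
READ a @v1: history=[(1, 48)] -> pick v1 -> 48
v2: WRITE b=3  (b history now [(2, 3)])
v3: WRITE b=64  (b history now [(2, 3), (3, 64)])
v4: WRITE b=20  (b history now [(2, 3), (3, 64), (4, 20)])
READ b @v2: history=[(2, 3), (3, 64), (4, 20)] -> pick v2 -> 3
v5: WRITE a=54  (a history now [(1, 48), (5, 54)])
v6: WRITE a=37  (a history now [(1, 48), (5, 54), (6, 37)])
READ a @v2: history=[(1, 48), (5, 54), (6, 37)] -> pick v1 -> 48
READ b @v6: history=[(2, 3), (3, 64), (4, 20)] -> pick v4 -> 20
v7: WRITE b=16  (b history now [(2, 3), (3, 64), (4, 20), (7, 16)])
v8: WRITE b=57  (b history now [(2, 3), (3, 64), (4, 20), (7, 16), (8, 57)])
v9: WRITE a=73  (a history now [(1, 48), (5, 54), (6, 37), (9, 73)])
v10: WRITE a=70  (a history now [(1, 48), (5, 54), (6, 37), (9, 73), (10, 70)])
READ a @v2: history=[(1, 48), (5, 54), (6, 37), (9, 73), (10, 70)] -> pick v1 -> 48
READ b @v1: history=[(2, 3), (3, 64), (4, 20), (7, 16), (8, 57)] -> no version <= 1 -> NONE
v11: WRITE a=22  (a history now [(1, 48), (5, 54), (6, 37), (9, 73), (10, 70), (11, 22)])
v12: WRITE b=48  (b history now [(2, 3), (3, 64), (4, 20), (7, 16), (8, 57), (12, 48)])
v13: WRITE a=50  (a history now [(1, 48), (5, 54), (6, 37), (9, 73), (10, 70), (11, 22), (13, 50)])
v14: WRITE b=35  (b history now [(2, 3), (3, 64), (4, 20), (7, 16), (8, 57), (12, 48), (14, 35)])
READ a @v7: history=[(1, 48), (5, 54), (6, 37), (9, 73), (10, 70), (11, 22), (13, 50)] -> pick v6 -> 37
v15: WRITE b=9  (b history now [(2, 3), (3, 64), (4, 20), (7, 16), (8, 57), (12, 48), (14, 35), (15, 9)])
READ b @v3: history=[(2, 3), (3, 64), (4, 20), (7, 16), (8, 57), (12, 48), (14, 35), (15, 9)] -> pick v3 -> 64
v16: WRITE a=69  (a history now [(1, 48), (5, 54), (6, 37), (9, 73), (10, 70), (11, 22), (13, 50), (16, 69)])
READ a @v14: history=[(1, 48), (5, 54), (6, 37), (9, 73), (10, 70), (11, 22), (13, 50), (16, 69)] -> pick v13 -> 50
READ a @v5: history=[(1, 48), (5, 54), (6, 37), (9, 73), (10, 70), (11, 22), (13, 50), (16, 69)] -> pick v5 -> 54
READ b @v12: history=[(2, 3), (3, 64), (4, 20), (7, 16), (8, 57), (12, 48), (14, 35), (15, 9)] -> pick v12 -> 48
v17: WRITE b=62  (b history now [(2, 3), (3, 64), (4, 20), (7, 16), (8, 57), (12, 48), (14, 35), (15, 9), (17, 62)])
READ a @v11: history=[(1, 48), (5, 54), (6, 37), (9, 73), (10, 70), (11, 22), (13, 50), (16, 69)] -> pick v11 -> 22
v18: WRITE a=17  (a history now [(1, 48), (5, 54), (6, 37), (9, 73), (10, 70), (11, 22), (13, 50), (16, 69), (18, 17)])
Read results in order: ['48', '3', '48', '20', '48', 'NONE', '37', '64', '50', '54', '48', '22']
NONE count = 1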